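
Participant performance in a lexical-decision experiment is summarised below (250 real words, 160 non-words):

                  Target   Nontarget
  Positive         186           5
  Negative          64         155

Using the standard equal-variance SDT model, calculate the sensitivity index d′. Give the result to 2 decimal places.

H = 186/250 = 0.7440
FA = 5/160 = 0.0312
z(H) = 0.6557
z(FA) = -1.8634
d' = z(H) − z(FA) = 0.6557 − (-1.8634) = 2.5191

d′ = 2.52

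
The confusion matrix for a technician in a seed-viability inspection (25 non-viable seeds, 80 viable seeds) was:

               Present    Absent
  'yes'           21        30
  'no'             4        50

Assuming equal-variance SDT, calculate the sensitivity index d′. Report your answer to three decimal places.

H = 21/25 = 0.8400
FA = 30/80 = 0.3750
z(0.8400) = 0.9945, z(0.3750) = -0.3186
d' = z(H) − z(FA) = 0.9945 − (-0.3186) = 1.3131

d′ = 1.313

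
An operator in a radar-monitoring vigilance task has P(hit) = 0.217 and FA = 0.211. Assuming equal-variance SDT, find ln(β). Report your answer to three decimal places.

Φ⁻¹(0.217) = -0.7824, Φ⁻¹(0.211) = -0.8030
ln β = −½·[z(H)² − z(FA)²] = −0.5 × (0.6121 − 0.6448) = 0.01635

ln β = 0.016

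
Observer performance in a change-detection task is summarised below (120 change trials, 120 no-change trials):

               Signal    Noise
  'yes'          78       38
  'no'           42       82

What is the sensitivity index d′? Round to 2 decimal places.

d′ = 0.86

H = 78/120 = 0.6500
FA = 38/120 = 0.3167
Φ⁻¹(H) = 0.385
Φ⁻¹(FA) = -0.477
d' = z(H) − z(FA) = 0.385 − (-0.477) = 0.862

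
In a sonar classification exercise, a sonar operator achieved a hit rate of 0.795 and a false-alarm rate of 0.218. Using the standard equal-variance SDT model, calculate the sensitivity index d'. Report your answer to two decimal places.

d' = 1.60

Φ⁻¹(H) = Φ⁻¹(0.795) = 0.824
Φ⁻¹(FA) = Φ⁻¹(0.218) = -0.779
d' = z(H) − z(FA) = 0.824 − (-0.779) = 1.603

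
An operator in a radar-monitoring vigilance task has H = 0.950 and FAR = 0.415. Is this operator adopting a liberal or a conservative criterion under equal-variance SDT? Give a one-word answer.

z(H) = 1.645, z(FA) = -0.215
c = −½·(z(H) + z(FA)) = -0.715
c < 0 → liberal criterion (biased toward responding “yes”).

liberal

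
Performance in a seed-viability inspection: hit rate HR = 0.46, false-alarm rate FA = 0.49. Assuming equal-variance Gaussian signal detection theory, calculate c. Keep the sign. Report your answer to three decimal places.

z(0.46) = -0.1004, z(0.49) = -0.0251
c = −½·[z(H) + z(FA)] = −0.5 × (-0.1004 + (-0.0251)) = 0.06275
c > 0: the technician has a conservative response bias.

c = 0.063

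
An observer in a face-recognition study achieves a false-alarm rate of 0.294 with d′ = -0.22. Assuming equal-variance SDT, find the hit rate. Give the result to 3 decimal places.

z(false-alarm rate) = z(0.294) = -0.5417
z(H) = z(FA) + d' = -0.5417 + (-0.22) = -0.7617
hit rate = Φ(-0.7617) = 0.2231

hit rate = 0.223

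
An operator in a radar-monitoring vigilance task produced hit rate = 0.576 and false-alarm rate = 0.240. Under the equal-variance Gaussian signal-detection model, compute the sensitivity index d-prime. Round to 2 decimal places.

z(0.576) = 0.192, z(0.240) = -0.706
d' = z(H) − z(FA) = 0.192 − (-0.706) = 0.898

d-prime = 0.90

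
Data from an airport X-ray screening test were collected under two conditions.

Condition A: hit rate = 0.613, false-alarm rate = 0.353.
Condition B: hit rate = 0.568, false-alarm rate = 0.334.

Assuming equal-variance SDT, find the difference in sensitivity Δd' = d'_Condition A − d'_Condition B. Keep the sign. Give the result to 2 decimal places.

Condition A: z(0.613) = 0.287, z(0.353) = -0.377, d' = 0.664
Condition B: z(0.568) = 0.171, z(0.334) = -0.429, d' = 0.600
Δd' = d'_Condition A − d'_Condition B = 0.664 − 0.600 = 0.064
Condition A has the higher sensitivity.

Δd' = 0.06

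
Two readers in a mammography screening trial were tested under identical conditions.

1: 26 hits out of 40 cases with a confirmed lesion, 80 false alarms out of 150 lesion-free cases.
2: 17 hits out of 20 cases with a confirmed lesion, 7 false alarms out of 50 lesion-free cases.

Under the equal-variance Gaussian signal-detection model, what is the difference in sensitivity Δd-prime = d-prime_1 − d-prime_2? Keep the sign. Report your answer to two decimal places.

1: z(0.6500) = 0.385, z(0.5333) = 0.084, d' = 0.301
2: z(0.8500) = 1.036, z(0.1400) = -1.080, d' = 2.116
Δd' = d'_1 − d'_2 = 0.301 − 2.116 = -1.815
2 has the higher sensitivity.

Δd-prime = -1.82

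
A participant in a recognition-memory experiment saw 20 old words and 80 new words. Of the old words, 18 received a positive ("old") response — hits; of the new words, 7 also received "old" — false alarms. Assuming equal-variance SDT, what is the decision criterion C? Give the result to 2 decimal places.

C = 0.04

H = 18/20 = 0.9000
FA = 7/80 = 0.0875
z(H) = z(0.9000) = 1.2816
z(FA) = z(0.0875) = -1.3563
c = −½·[z(H) + z(FA)] = −0.5 × (1.2816 + (-1.3563)) = 0.03735
c > 0: the participant has a conservative response bias.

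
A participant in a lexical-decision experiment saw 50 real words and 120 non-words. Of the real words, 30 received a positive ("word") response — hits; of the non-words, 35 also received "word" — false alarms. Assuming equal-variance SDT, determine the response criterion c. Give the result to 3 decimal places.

c = 0.148

H = 30/50 = 0.6000
FA = 35/120 = 0.2917
Φ⁻¹(0.6000) = 0.2533, Φ⁻¹(0.2917) = -0.5484
c = −½·[z(H) + z(FA)] = −0.5 × (0.2533 + (-0.5484)) = 0.14755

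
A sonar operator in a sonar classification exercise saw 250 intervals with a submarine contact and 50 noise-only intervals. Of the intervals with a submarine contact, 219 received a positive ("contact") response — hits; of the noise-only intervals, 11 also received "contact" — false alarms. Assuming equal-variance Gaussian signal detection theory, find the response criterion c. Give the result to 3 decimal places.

H = 219/250 = 0.8760
FA = 11/50 = 0.2200
z(H) = 1.1552
z(FA) = -0.7722
c = −½·[z(H) + z(FA)] = −0.5 × (1.1552 + (-0.7722)) = -0.1915

c = -0.192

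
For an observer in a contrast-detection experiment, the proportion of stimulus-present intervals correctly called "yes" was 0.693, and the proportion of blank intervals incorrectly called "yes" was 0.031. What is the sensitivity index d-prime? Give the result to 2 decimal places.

d-prime = 2.37

Φ⁻¹(0.693) = 0.5044, Φ⁻¹(0.031) = -1.8663
d' = z(H) − z(FA) = 0.5044 − (-1.8663) = 2.3707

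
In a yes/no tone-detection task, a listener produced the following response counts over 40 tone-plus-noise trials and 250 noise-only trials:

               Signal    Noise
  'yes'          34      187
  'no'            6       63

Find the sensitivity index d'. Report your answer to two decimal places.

H = 34/40 = 0.8500
FA = 187/250 = 0.7480
z(H) = z(0.8500) = 1.0364
z(FA) = z(0.7480) = 0.6682
d' = z(H) − z(FA) = 1.0364 − 0.6682 = 0.3682

d' = 0.37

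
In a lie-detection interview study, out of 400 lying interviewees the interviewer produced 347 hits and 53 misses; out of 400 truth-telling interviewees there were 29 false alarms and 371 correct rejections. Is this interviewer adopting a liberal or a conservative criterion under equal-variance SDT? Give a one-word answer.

z(H) = 1.115, z(FA) = -1.457
c = −½·(z(H) + z(FA)) = 0.171
c > 0 → conservative criterion (biased toward responding “no”).

conservative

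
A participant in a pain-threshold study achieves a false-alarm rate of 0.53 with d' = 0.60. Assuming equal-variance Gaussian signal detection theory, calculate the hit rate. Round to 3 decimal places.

z(false-alarm rate) = z(0.53) = 0.0753
z(H) = z(FA) + d' = 0.0753 + 0.60 = 0.6753
hit rate = Φ(0.6753) = 0.7503

hit rate = 0.750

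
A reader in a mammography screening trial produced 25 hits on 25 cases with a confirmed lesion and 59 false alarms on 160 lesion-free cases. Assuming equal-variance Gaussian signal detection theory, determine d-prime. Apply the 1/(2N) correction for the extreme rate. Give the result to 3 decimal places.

The hit rate is 25/25 = 1, so apply the 1/(2N) correction: H → 1 − 1/(2·25) = 0.98000.
z(H) = z(0.98000) = 2.0537
z(FA) = z(0.36875) = -0.3352
d' = 2.0537 − (-0.3352) = 2.3889

d-prime = 2.389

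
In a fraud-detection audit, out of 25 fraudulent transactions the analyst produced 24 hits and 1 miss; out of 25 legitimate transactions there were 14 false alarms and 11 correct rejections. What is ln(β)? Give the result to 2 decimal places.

H = 24/25 = 0.9600
FA = 14/25 = 0.5600
Φ⁻¹(H) = 1.751
Φ⁻¹(FA) = 0.151
ln β = −½·[z(H)² − z(FA)²] = −0.5 × (3.066 − 0.023) = -1.5215

ln β = -1.52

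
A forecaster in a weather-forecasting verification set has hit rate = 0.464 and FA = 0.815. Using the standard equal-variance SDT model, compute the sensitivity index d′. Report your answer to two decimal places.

z(H) = -0.0904
z(FA) = 0.8965
d' = z(H) − z(FA) = -0.0904 − 0.8965 = -0.9869

d′ = -0.99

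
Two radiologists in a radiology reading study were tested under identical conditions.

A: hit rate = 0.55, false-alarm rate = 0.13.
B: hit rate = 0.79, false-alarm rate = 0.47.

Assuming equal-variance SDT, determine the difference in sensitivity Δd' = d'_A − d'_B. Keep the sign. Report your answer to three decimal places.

A: z(0.55) = 0.1257, z(0.13) = -1.1264, d' = 1.2521
B: z(0.79) = 0.8064, z(0.47) = -0.0753, d' = 0.8817
Δd' = d'_A − d'_B = 1.2521 − 0.8817 = 0.3704
A has the higher sensitivity.

Δd' = 0.370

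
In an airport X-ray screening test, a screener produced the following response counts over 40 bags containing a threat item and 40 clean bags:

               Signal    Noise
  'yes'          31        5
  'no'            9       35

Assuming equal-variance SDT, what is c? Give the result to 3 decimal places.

H = 31/40 = 0.7750
FA = 5/40 = 0.1250
Φ⁻¹(H) = Φ⁻¹(0.7750) = 0.7554
Φ⁻¹(FA) = Φ⁻¹(0.1250) = -1.1503
c = −½·[z(H) + z(FA)] = −0.5 × (0.7554 + (-1.1503)) = 0.19745

c = 0.197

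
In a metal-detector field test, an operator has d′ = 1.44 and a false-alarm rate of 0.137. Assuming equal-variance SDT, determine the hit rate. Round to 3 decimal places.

hit rate = 0.635

z(false-alarm rate) = z(0.137) = -1.0939
z(H) = z(FA) + d' = -1.0939 + 1.44 = 0.3461
hit rate = Φ(0.3461) = 0.6354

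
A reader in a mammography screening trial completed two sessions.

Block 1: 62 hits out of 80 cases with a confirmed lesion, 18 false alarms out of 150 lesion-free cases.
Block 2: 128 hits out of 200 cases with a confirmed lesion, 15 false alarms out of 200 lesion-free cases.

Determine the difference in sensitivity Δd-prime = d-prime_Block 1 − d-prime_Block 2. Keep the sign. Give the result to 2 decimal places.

Block 1: z(0.7750) = 0.755, z(0.1200) = -1.175, d' = 1.930
Block 2: z(0.6400) = 0.358, z(0.0750) = -1.440, d' = 1.798
Δd' = d'_Block 1 − d'_Block 2 = 1.930 − 1.798 = 0.132
Block 1 has the higher sensitivity.

Δd-prime = 0.13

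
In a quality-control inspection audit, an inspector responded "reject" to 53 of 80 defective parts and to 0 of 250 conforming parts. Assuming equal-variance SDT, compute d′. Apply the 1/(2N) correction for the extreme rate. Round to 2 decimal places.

The false-alarm rate is 0/250 = 0, so apply the 1/(2N) correction: FA → 1/(2·250) = 0.00200.
z(H) = z(0.66250) = 0.419
z(FA) = z(0.00200) = -2.878
d' = 0.419 − (-2.878) = 3.297

d′ = 3.30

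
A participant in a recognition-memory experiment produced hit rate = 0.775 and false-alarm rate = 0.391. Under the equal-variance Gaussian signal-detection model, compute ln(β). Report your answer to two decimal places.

ln β = -0.25

Φ⁻¹(0.775) = 0.755, Φ⁻¹(0.391) = -0.277
ln β = −½·[z(H)² − z(FA)²] = −0.5 × (0.570 − 0.077) = -0.2465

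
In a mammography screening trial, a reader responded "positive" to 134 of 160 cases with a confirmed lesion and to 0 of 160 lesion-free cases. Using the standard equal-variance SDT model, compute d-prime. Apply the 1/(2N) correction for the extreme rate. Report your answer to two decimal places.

d-prime = 3.72

The false-alarm rate is 0/160 = 0, so apply the 1/(2N) correction: FA → 1/(2·160) = 0.00313.
z(H) = z(0.83750) = 0.984
z(FA) = z(0.00313) = -2.734
d' = 0.984 − (-2.734) = 3.718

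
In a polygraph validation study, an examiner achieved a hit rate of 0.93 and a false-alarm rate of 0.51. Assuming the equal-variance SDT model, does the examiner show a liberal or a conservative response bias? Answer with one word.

z(H) = 1.476, z(FA) = 0.025
c = −½·(z(H) + z(FA)) = -0.7505
c < 0 → liberal criterion (biased toward responding “yes”).

liberal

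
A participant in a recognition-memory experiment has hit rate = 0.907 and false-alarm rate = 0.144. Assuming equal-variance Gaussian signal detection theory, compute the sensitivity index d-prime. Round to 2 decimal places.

d-prime = 2.39

z(H) = 1.3225
z(FA) = -1.0625
d' = z(H) − z(FA) = 1.3225 − (-1.0625) = 2.3850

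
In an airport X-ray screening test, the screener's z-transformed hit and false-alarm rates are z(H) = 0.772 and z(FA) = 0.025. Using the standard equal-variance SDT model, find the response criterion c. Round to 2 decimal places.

c = −½·[z(H) + z(FA)] = −½·(0.772 + 0.025) = -0.3985

c = -0.40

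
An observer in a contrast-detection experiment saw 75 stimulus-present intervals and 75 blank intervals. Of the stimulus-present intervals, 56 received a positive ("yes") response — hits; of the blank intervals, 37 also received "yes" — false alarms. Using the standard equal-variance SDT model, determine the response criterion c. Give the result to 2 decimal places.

H = 56/75 = 0.7467
FA = 37/75 = 0.4933
z(0.7467) = 0.664, z(0.4933) = -0.017
c = −½·[z(H) + z(FA)] = −0.5 × (0.664 + (-0.017)) = -0.3235
c < 0: the observer has a liberal response bias.

c = -0.32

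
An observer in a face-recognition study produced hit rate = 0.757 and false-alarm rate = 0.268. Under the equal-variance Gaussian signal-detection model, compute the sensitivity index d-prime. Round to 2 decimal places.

d-prime = 1.32

Φ⁻¹(H) = Φ⁻¹(0.757) = 0.697
Φ⁻¹(FA) = Φ⁻¹(0.268) = -0.619
d' = z(H) − z(FA) = 0.697 − (-0.619) = 1.316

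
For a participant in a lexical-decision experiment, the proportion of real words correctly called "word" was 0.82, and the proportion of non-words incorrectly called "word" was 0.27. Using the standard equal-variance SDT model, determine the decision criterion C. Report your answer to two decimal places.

z(H) = z(0.82) = 0.915
z(FA) = z(0.27) = -0.613
c = −½·[z(H) + z(FA)] = −0.5 × (0.915 + (-0.613)) = -0.151
c < 0: the participant has a liberal response bias.

C = -0.15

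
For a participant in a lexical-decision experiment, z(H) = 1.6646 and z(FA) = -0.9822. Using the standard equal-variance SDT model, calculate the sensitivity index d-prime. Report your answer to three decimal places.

d' = z(H) − z(FA) = 1.6646 − (-0.9822) = 2.6468

d-prime = 2.647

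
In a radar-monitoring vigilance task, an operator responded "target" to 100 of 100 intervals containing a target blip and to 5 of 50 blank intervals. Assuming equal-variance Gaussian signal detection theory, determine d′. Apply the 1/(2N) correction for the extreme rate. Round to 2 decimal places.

The hit rate is 100/100 = 1, so apply the 1/(2N) correction: H → 1 − 1/(2·100) = 0.99500.
z(H) = z(0.99500) = 2.576
z(FA) = z(0.10000) = -1.282
d' = 2.576 − (-1.282) = 3.858

d′ = 3.86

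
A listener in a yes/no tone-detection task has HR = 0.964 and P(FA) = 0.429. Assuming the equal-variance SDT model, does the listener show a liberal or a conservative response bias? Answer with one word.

z(H) = 1.799, z(FA) = -0.179
c = −½·(z(H) + z(FA)) = -0.810
c < 0 → liberal criterion (biased toward responding “yes”).

liberal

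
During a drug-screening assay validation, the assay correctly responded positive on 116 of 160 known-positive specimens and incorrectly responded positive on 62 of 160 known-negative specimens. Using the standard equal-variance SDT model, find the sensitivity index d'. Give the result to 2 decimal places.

d' = 0.88

H = 116/160 = 0.7250
FA = 62/160 = 0.3875
z(H) = z(0.7250) = 0.5978
z(FA) = z(0.3875) = -0.2858
d' = z(H) − z(FA) = 0.5978 − (-0.2858) = 0.8836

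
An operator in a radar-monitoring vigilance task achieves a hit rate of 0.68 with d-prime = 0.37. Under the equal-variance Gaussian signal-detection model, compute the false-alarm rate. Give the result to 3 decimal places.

false-alarm rate = 0.539

z(hit rate) = z(0.68) = 0.4677
z(FA) = z(H) − d' = 0.4677 − 0.37 = 0.0977
false-alarm rate = Φ(0.0977) = 0.5389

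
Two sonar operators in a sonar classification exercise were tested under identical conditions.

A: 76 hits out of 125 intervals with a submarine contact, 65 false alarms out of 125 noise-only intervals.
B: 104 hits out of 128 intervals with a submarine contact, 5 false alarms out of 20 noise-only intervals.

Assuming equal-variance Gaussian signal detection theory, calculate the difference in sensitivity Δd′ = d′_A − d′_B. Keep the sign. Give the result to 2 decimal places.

A: z(0.6080) = 0.274, z(0.5200) = 0.050, d' = 0.224
B: z(0.8125) = 0.887, z(0.2500) = -0.674, d' = 1.561
Δd' = d'_A − d'_B = 0.224 − 1.561 = -1.337
B has the higher sensitivity.

Δd′ = -1.34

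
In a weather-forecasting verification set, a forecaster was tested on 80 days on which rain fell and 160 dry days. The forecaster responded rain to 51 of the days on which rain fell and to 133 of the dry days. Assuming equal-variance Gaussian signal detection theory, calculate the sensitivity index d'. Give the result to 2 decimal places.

d' = -0.61

H = 51/80 = 0.6375
FA = 133/160 = 0.8313
Φ⁻¹(H) = Φ⁻¹(0.6375) = 0.352
Φ⁻¹(FA) = Φ⁻¹(0.8313) = 0.959
d' = z(H) − z(FA) = 0.352 − 0.959 = -0.607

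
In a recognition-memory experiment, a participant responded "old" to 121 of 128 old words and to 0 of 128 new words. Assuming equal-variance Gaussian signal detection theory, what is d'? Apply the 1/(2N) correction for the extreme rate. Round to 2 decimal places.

The false-alarm rate is 0/128 = 0, so apply the 1/(2N) correction: FA → 1/(2·128) = 0.00391.
z(H) = z(0.94531) = 1.601
z(FA) = z(0.00391) = -2.660
d' = 1.601 − (-2.660) = 4.261

d' = 4.26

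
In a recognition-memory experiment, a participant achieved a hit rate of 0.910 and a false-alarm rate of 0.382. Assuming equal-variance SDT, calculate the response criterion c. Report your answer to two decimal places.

z(H) = 1.341
z(FA) = -0.300
c = −½·[z(H) + z(FA)] = −0.5 × (1.341 + (-0.300)) = -0.5205
c < 0: the participant has a liberal response bias.

c = -0.52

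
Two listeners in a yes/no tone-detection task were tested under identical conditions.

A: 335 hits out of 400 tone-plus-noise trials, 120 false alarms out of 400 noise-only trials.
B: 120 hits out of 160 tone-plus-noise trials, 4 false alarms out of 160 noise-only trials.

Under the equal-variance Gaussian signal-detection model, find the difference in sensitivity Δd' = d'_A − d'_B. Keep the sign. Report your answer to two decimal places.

A: z(0.8375) = 0.984, z(0.3000) = -0.524, d' = 1.508
B: z(0.7500) = 0.674, z(0.0250) = -1.960, d' = 2.634
Δd' = d'_A − d'_B = 1.508 − 2.634 = -1.126
B has the higher sensitivity.

Δd' = -1.13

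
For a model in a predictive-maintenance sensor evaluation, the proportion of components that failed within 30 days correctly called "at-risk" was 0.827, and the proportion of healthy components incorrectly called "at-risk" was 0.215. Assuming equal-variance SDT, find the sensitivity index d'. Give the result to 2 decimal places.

d' = 1.73

z(H) = 0.9424
z(FA) = -0.7892
d' = z(H) − z(FA) = 0.9424 − (-0.7892) = 1.7316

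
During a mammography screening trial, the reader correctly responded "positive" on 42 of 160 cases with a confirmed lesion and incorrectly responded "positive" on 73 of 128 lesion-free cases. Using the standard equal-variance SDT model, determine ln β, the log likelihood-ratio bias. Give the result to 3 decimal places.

ln β = -0.186

H = 42/160 = 0.2625
FA = 73/128 = 0.5703
Φ⁻¹(0.2625) = -0.6357, Φ⁻¹(0.5703) = 0.1771
ln β = −½·[z(H)² − z(FA)²] = −0.5 × (0.4041 − 0.0314) = -0.18635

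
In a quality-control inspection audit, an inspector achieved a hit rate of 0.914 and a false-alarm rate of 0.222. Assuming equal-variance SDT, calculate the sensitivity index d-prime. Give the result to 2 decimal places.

d-prime = 2.13

z(0.914) = 1.366, z(0.222) = -0.765
d' = z(H) − z(FA) = 1.366 − (-0.765) = 2.131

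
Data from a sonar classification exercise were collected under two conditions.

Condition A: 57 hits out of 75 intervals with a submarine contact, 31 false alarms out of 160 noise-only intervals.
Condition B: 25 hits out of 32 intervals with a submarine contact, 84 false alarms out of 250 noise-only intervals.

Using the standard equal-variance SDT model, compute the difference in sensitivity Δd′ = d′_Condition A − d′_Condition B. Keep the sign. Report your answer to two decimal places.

Δd′ = 0.37

Condition A: z(0.7600) = 0.706, z(0.1938) = -0.864, d' = 1.570
Condition B: z(0.7812) = 0.776, z(0.3360) = -0.423, d' = 1.199
Δd' = d'_Condition A − d'_Condition B = 1.570 − 1.199 = 0.371
Condition A has the higher sensitivity.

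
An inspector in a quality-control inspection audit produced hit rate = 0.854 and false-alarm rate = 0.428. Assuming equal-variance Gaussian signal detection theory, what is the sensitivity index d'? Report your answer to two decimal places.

z(H) = z(0.854) = 1.054
z(FA) = z(0.428) = -0.181
d' = z(H) − z(FA) = 1.054 − (-0.181) = 1.235

d' = 1.24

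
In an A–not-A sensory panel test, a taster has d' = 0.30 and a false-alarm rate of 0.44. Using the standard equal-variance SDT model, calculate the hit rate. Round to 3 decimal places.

hit rate = 0.559

z(false-alarm rate) = z(0.44) = -0.1510
z(H) = z(FA) + d' = -0.1510 + 0.30 = 0.1490
hit rate = Φ(0.1490) = 0.5592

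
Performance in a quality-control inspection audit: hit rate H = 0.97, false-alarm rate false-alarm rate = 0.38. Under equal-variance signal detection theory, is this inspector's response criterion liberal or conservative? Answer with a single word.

z(H) = 1.881, z(FA) = -0.305
c = −½·(z(H) + z(FA)) = -0.788
c < 0 → liberal criterion (biased toward responding “yes”).

liberal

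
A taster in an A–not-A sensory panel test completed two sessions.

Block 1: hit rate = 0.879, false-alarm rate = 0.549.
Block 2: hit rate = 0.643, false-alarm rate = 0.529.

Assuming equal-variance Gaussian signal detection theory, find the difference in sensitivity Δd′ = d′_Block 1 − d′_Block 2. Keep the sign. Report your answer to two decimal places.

Block 1: z(0.879) = 1.170, z(0.549) = 0.123, d' = 1.047
Block 2: z(0.643) = 0.366, z(0.529) = 0.073, d' = 0.293
Δd' = d'_Block 1 − d'_Block 2 = 1.047 − 0.293 = 0.754
Block 1 has the higher sensitivity.

Δd′ = 0.75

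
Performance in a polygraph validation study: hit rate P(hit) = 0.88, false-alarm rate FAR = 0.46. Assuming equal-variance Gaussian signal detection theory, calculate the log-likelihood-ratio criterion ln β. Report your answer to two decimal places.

ln β = -0.69

z(H) = z(0.88) = 1.175
z(FA) = z(0.46) = -0.100
ln β = −½·[z(H)² − z(FA)²] = −0.5 × (1.381 − 0.010) = -0.6855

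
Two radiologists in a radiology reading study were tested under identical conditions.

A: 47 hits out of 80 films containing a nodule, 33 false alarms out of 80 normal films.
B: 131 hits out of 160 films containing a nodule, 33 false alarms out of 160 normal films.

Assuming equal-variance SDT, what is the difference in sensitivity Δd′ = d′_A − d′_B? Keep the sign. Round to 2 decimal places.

A: z(0.5875) = 0.221, z(0.4125) = -0.221, d' = 0.442
B: z(0.8187) = 0.910, z(0.2062) = -0.820, d' = 1.730
Δd' = d'_A − d'_B = 0.442 − 1.730 = -1.288
B has the higher sensitivity.

Δd′ = -1.29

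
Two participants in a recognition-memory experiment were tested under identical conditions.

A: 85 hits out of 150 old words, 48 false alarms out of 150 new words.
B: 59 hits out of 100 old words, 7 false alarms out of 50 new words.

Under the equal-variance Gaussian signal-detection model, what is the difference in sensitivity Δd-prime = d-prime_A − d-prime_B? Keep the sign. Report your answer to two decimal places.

A: z(0.5667) = 0.168, z(0.3200) = -0.468, d' = 0.636
B: z(0.5900) = 0.228, z(0.1400) = -1.080, d' = 1.308
Δd' = d'_A − d'_B = 0.636 − 1.308 = -0.672
B has the higher sensitivity.

Δd-prime = -0.67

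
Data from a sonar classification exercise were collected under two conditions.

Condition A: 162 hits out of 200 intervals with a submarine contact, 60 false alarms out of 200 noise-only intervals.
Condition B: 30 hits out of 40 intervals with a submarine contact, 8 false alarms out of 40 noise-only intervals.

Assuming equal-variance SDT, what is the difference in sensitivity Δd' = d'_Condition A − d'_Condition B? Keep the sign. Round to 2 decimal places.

Δd' = -0.11

Condition A: z(0.8100) = 0.878, z(0.3000) = -0.524, d' = 1.402
Condition B: z(0.7500) = 0.674, z(0.2000) = -0.842, d' = 1.516
Δd' = d'_Condition A − d'_Condition B = 1.402 − 1.516 = -0.114
Condition B has the higher sensitivity.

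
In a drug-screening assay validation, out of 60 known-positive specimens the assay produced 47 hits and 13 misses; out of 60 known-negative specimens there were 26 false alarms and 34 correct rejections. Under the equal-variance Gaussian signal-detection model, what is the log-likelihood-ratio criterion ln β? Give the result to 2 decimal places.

H = 47/60 = 0.7833
FA = 26/60 = 0.4333
z(H) = z(0.7833) = 0.783
z(FA) = z(0.4333) = -0.168
ln β = −½·[z(H)² − z(FA)²] = −0.5 × (0.613 − 0.028) = -0.2925

ln β = -0.29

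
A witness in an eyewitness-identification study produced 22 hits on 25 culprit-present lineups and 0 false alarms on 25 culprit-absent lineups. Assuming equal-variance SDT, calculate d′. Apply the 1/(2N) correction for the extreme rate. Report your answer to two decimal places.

d′ = 3.23

The false-alarm rate is 0/25 = 0, so apply the 1/(2N) correction: FA → 1/(2·25) = 0.02000.
z(H) = z(0.88000) = 1.175
z(FA) = z(0.02000) = -2.054
d' = 1.175 − (-2.054) = 3.229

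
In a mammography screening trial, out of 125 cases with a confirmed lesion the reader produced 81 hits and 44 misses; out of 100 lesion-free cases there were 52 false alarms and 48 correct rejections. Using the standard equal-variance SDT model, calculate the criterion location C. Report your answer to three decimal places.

C = -0.215

H = 81/125 = 0.6480
FA = 52/100 = 0.5200
Φ⁻¹(H) = 0.3799
Φ⁻¹(FA) = 0.0502
c = −½·[z(H) + z(FA)] = −0.5 × (0.3799 + 0.0502) = -0.21505
c < 0: the reader has a liberal response bias.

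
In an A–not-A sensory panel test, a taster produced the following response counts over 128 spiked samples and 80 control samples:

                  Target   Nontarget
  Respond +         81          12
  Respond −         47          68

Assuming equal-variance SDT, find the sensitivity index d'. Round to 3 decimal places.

d' = 1.376

H = 81/128 = 0.6328
FA = 12/80 = 0.1500
Φ⁻¹(H) = Φ⁻¹(0.6328) = 0.3393
Φ⁻¹(FA) = Φ⁻¹(0.1500) = -1.0364
d' = z(H) − z(FA) = 0.3393 − (-1.0364) = 1.3757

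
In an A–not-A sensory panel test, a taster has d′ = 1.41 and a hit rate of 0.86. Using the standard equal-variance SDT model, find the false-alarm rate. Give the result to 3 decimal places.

z(hit rate) = z(0.86) = 1.0803
z(FA) = z(H) − d' = 1.0803 − 1.41 = -0.3297
false-alarm rate = Φ(-0.3297) = 0.3708

false-alarm rate = 0.371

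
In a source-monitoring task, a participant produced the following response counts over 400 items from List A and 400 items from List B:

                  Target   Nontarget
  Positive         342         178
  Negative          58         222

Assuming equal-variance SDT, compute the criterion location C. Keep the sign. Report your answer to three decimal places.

H = 342/400 = 0.8550
FA = 178/400 = 0.4450
z(H) = z(0.8550) = 1.0581
z(FA) = z(0.4450) = -0.1383
c = −½·[z(H) + z(FA)] = −0.5 × (1.0581 + (-0.1383)) = -0.4599

C = -0.460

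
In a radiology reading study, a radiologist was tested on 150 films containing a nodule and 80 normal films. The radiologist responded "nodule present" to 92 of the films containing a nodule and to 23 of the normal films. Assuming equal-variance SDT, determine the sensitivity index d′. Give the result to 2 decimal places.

H = 92/150 = 0.6133
FA = 23/80 = 0.2875
z(H) = z(0.6133) = 0.2879
z(FA) = z(0.2875) = -0.5607
d' = z(H) − z(FA) = 0.2879 − (-0.5607) = 0.8486

d′ = 0.85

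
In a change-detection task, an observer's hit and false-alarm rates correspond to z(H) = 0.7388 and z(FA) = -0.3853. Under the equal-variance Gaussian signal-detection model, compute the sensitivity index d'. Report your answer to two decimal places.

d' = 1.12

d' = z(H) − z(FA) = 0.7388 − (-0.3853) = 1.1241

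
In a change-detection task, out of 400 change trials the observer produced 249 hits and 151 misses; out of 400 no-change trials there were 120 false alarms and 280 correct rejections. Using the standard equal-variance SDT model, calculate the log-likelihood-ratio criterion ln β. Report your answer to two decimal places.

ln β = 0.09

H = 249/400 = 0.6225
FA = 120/400 = 0.3000
z(H) = z(0.6225) = 0.312
z(FA) = z(0.3000) = -0.524
ln β = −½·[z(H)² − z(FA)²] = −0.5 × (0.097 − 0.275) = 0.089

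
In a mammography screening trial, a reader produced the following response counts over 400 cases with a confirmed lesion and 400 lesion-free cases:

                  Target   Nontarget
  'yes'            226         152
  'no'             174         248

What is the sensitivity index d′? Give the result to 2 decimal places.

H = 226/400 = 0.5650
FA = 152/400 = 0.3800
Φ⁻¹(H) = Φ⁻¹(0.5650) = 0.1637
Φ⁻¹(FA) = Φ⁻¹(0.3800) = -0.3055
d' = z(H) − z(FA) = 0.1637 − (-0.3055) = 0.4692

d′ = 0.47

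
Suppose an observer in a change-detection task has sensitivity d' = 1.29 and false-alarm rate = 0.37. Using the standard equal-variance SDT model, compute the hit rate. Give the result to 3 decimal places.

z(false-alarm rate) = z(0.37) = -0.3319
z(H) = z(FA) + d' = -0.3319 + 1.29 = 0.9581
hit rate = Φ(0.9581) = 0.8310

hit rate = 0.831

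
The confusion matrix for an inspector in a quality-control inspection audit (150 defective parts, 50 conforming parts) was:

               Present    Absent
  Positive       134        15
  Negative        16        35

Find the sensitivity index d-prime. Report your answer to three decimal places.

H = 134/150 = 0.8933
FA = 15/50 = 0.3000
z(H) = z(0.8933) = 1.2443
z(FA) = z(0.3000) = -0.5244
d' = z(H) − z(FA) = 1.2443 − (-0.5244) = 1.7687

d-prime = 1.769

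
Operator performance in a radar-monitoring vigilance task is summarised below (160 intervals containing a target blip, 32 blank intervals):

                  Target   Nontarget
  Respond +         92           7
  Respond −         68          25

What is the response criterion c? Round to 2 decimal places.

c = 0.29

H = 92/160 = 0.5750
FA = 7/32 = 0.2188
z(H) = z(0.5750) = 0.1891
z(FA) = z(0.2188) = -0.7763
c = −½·[z(H) + z(FA)] = −0.5 × (0.1891 + (-0.7763)) = 0.2936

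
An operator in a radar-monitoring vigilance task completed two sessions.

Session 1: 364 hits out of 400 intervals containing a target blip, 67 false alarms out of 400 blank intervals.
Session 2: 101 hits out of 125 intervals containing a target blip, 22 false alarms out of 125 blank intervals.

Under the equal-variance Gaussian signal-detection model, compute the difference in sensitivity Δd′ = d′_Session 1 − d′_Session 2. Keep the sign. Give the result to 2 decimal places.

Session 1: z(0.9100) = 1.341, z(0.1675) = -0.964, d' = 2.305
Session 2: z(0.8080) = 0.871, z(0.1760) = -0.931, d' = 1.802
Δd' = d'_Session 1 − d'_Session 2 = 2.305 − 1.802 = 0.503
Session 1 has the higher sensitivity.

Δd′ = 0.50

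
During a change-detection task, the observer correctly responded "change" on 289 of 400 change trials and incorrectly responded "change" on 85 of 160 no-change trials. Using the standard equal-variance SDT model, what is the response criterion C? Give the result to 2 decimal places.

H = 289/400 = 0.7225
FA = 85/160 = 0.5312
z(H) = 0.5903
z(FA) = 0.0783
c = −½·[z(H) + z(FA)] = −0.5 × (0.5903 + 0.0783) = -0.3343
c < 0: the observer has a liberal response bias.

C = -0.33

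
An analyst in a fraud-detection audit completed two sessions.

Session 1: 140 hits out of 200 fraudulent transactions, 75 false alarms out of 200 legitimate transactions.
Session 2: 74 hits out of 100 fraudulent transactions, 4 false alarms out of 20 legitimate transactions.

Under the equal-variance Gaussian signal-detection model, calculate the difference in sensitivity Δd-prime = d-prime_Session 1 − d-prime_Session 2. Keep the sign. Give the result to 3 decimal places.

Session 1: z(0.7000) = 0.5244, z(0.3750) = -0.3186, d' = 0.8430
Session 2: z(0.7400) = 0.6433, z(0.2000) = -0.8416, d' = 1.4849
Δd' = d'_Session 1 − d'_Session 2 = 0.8430 − 1.4849 = -0.6419
Session 2 has the higher sensitivity.

Δd-prime = -0.642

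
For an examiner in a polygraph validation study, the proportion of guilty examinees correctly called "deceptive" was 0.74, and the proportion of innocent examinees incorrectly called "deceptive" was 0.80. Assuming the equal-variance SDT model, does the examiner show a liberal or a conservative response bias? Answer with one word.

liberal

z(H) = 0.643, z(FA) = 0.842
c = −½·(z(H) + z(FA)) = -0.7425
c < 0 → liberal criterion (biased toward responding “yes”).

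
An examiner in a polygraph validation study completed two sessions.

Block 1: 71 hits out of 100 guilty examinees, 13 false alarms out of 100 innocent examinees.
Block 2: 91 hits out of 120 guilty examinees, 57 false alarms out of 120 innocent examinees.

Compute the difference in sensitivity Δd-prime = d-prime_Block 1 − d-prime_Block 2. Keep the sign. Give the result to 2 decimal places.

Block 1: z(0.7100) = 0.553, z(0.1300) = -1.126, d' = 1.679
Block 2: z(0.7583) = 0.701, z(0.4750) = -0.063, d' = 0.764
Δd' = d'_Block 1 − d'_Block 2 = 1.679 − 0.764 = 0.915
Block 1 has the higher sensitivity.

Δd-prime = 0.92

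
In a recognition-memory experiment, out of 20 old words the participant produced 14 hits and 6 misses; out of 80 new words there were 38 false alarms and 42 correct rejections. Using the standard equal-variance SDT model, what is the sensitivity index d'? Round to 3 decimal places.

d' = 0.587

H = 14/20 = 0.7000
FA = 38/80 = 0.4750
z(0.7000) = 0.5244, z(0.4750) = -0.0627
d' = z(H) − z(FA) = 0.5244 − (-0.0627) = 0.5871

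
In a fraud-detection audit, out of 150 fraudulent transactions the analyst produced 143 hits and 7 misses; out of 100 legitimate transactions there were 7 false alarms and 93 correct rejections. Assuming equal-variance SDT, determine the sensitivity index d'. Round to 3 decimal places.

d' = 3.154

H = 143/150 = 0.9533
FA = 7/100 = 0.0700
Φ⁻¹(H) = 1.6777
Φ⁻¹(FA) = -1.4758
d' = z(H) − z(FA) = 1.6777 − (-1.4758) = 3.1535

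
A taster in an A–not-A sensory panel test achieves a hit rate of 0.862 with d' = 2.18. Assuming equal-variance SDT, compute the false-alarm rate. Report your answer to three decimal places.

z(hit rate) = z(0.862) = 1.0893
z(FA) = z(H) − d' = 1.0893 − 2.18 = -1.0907
false-alarm rate = Φ(-1.0907) = 0.1377

false-alarm rate = 0.138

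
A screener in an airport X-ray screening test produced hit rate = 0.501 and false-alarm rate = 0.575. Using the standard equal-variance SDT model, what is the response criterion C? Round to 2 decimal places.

Φ⁻¹(H) = Φ⁻¹(0.501) = 0.0025
Φ⁻¹(FA) = Φ⁻¹(0.575) = 0.1891
c = −½·[z(H) + z(FA)] = −0.5 × (0.0025 + 0.1891) = -0.0958
c < 0: the screener has a liberal response bias.

C = -0.10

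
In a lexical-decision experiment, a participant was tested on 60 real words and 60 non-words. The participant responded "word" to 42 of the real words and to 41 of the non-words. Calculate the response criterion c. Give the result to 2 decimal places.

c = -0.50

H = 42/60 = 0.7000
FA = 41/60 = 0.6833
Φ⁻¹(H) = Φ⁻¹(0.7000) = 0.5244
Φ⁻¹(FA) = Φ⁻¹(0.6833) = 0.4769
c = −½·[z(H) + z(FA)] = −0.5 × (0.5244 + 0.4769) = -0.50065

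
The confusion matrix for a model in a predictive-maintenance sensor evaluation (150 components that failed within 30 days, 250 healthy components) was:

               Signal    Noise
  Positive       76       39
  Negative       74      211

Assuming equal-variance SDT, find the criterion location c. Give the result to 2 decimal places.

H = 76/150 = 0.5067
FA = 39/250 = 0.1560
z(H) = z(0.5067) = 0.017
z(FA) = z(0.1560) = -1.011
c = −½·[z(H) + z(FA)] = −0.5 × (0.017 + (-1.011)) = 0.497
c > 0: the model has a conservative response bias.

c = 0.50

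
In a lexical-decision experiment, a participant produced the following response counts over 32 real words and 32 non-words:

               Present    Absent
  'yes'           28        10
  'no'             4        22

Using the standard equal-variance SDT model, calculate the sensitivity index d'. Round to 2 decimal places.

H = 28/32 = 0.8750
FA = 10/32 = 0.3125
Φ⁻¹(H) = 1.150
Φ⁻¹(FA) = -0.489
d' = z(H) − z(FA) = 1.150 − (-0.489) = 1.639

d' = 1.64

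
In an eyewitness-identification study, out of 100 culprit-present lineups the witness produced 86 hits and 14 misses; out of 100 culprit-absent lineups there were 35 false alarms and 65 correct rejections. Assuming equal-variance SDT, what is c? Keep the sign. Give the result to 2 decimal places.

H = 86/100 = 0.8600
FA = 35/100 = 0.3500
z(H) = z(0.8600) = 1.0803
z(FA) = z(0.3500) = -0.3853
c = −½·[z(H) + z(FA)] = −0.5 × (1.0803 + (-0.3853)) = -0.3475
c < 0: the witness has a liberal response bias.

c = -0.35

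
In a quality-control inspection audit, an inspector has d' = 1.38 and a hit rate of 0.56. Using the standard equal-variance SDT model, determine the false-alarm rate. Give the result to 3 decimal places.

false-alarm rate = 0.110

z(hit rate) = z(0.56) = 0.1510
z(FA) = z(H) − d' = 0.1510 − 1.38 = -1.2290
false-alarm rate = Φ(-1.2290) = 0.1095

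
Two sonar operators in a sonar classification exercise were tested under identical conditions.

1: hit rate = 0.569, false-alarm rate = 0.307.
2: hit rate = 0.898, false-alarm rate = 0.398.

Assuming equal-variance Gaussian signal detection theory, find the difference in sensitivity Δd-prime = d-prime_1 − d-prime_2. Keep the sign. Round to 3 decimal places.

1: z(0.569) = 0.1738, z(0.307) = -0.5044, d' = 0.6782
2: z(0.898) = 1.2702, z(0.398) = -0.2585, d' = 1.5287
Δd' = d'_1 − d'_2 = 0.6782 − 1.5287 = -0.8505
2 has the higher sensitivity.

Δd-prime = -0.851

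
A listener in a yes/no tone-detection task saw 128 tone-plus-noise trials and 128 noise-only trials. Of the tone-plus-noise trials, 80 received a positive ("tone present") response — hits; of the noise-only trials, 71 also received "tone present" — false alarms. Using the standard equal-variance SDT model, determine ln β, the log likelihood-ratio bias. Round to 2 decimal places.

ln β = -0.04

H = 80/128 = 0.6250
FA = 71/128 = 0.5547
z(H) = 0.319
z(FA) = 0.138
ln β = −½·[z(H)² − z(FA)²] = −0.5 × (0.102 − 0.019) = -0.0415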